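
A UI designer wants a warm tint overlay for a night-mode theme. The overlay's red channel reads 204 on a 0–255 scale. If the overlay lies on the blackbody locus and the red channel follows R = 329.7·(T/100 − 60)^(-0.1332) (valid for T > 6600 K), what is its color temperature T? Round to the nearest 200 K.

9600 K

(t − 60)^(-0.1332) = 204/329.7 = 0.61874.
t − 60 = 0.61874^(1/-0.1332) = 0.61874^(-7.508) = 36.748, so t = 96.748.
T = 100·t = 9675 K → 9600 K to the nearest 200 K.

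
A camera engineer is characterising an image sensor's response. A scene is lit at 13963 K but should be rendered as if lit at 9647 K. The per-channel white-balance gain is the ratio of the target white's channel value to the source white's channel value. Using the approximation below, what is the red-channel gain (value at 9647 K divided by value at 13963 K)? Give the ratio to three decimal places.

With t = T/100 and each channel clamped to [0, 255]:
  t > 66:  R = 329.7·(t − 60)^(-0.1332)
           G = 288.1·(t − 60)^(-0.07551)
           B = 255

1.110

At 13963 K (t = 139.63):
  R = 329.7·(139.63 − 60)^(-0.1332) = 329.7·79.63^(-0.1332) = 329.7·0.55818 = 184.033.
At 9647 K (t = 96.47):
  R = 329.7·(96.47 − 60)^(-0.1332) = 329.7·36.47^(-0.1332) = 329.7·0.61937 = 204.206.
Gain = 204.206 / 184.033 = 1.1096 → 1.110.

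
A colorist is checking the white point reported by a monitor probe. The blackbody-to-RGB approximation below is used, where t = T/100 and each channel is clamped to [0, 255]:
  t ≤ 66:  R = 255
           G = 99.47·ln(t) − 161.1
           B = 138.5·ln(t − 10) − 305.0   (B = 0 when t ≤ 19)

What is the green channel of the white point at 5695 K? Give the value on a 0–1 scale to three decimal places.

t = 5695/100 = 56.95; the t ≤ 66 branch applies.
G = 99.47·ln 56.95 − 161.1 = 99.47·4.0422 − 161.1 = 240.975.
On a 0–1 scale: 240.975/255 = 0.9450 → 0.945.

0.945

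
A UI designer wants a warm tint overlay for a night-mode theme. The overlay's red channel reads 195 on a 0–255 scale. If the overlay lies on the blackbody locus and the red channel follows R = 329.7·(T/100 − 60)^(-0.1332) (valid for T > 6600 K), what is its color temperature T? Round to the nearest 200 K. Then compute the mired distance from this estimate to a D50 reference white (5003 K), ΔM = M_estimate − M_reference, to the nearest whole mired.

(t − 60)^(-0.1332) = 195/329.7 = 0.59145.
t − 60 = 0.59145^(1/-0.1332) = 0.59145^(-7.508) = 51.564, so t = 111.564.
T = 100·t = 11156 K → 11200 K to the nearest 200 K.
M_estimate = 10⁶/11200 = 89.29; M_reference = 10⁶/5003 = 199.88.
ΔM = 89.29 − 199.88 = -110.59 → -111 mireds.

-111 mireds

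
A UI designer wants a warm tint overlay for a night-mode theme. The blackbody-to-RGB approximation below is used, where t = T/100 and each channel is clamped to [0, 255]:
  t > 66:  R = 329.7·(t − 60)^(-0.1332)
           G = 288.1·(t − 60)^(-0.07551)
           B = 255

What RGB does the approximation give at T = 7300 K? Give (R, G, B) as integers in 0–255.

(234, 237, 255)

t = 7300/100 = 73; the t > 66 branch applies.
R = 329.7·(73 − 60)^(-0.1332) = 329.7·13^(-0.1332) = 329.7·0.71060 = 234.283.
G = 288.1·(73 − 60)^(-0.07551) = 288.1·13^(-0.07551) = 288.1·0.82392 = 237.372.
B = 255 by definition for t > 66.
Rounded: (234, 237, 255).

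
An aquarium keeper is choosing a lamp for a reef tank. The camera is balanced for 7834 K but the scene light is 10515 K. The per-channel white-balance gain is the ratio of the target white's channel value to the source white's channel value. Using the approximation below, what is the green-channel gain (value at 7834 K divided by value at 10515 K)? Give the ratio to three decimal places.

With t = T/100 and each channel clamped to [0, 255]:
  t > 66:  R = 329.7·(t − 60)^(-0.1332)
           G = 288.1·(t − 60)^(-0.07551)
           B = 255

At 10515 K (t = 105.15):
  G = 288.1·(105.15 − 60)^(-0.07551) = 288.1·45.15^(-0.07551) = 288.1·0.74999 = 216.073.
At 7834 K (t = 78.34):
  G = 288.1·(78.34 − 60)^(-0.07551) = 288.1·18.34^(-0.07551) = 288.1·0.80279 = 231.283.
Gain = 231.283 / 216.073 = 1.0704 → 1.070.

1.070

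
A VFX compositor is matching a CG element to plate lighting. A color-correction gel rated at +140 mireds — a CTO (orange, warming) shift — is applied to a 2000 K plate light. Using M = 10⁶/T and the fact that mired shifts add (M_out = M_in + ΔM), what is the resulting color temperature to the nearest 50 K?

1550 K

M_in = 10⁶/2000 = 500.00 mireds.
M_out = 500.00 + (+140) = 640.00 mireds.
T_out = 10⁶/640.00 = 1562.5 K → 1550 K.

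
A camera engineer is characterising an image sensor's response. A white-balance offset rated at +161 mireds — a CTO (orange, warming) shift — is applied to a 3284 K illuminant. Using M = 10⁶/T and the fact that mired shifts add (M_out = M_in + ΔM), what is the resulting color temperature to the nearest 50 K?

2150 K

M_in = 10⁶/3284 = 304.51 mireds.
M_out = 304.51 + (+161) = 465.51 mireds.
T_out = 10⁶/465.51 = 2148.2 K → 2150 K.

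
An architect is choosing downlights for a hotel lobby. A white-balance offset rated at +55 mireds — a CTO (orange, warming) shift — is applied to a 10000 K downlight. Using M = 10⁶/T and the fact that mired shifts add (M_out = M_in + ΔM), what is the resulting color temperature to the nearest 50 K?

6450 K

M_in = 10⁶/10000 = 100.00 mireds.
M_out = 100.00 + (+55) = 155.00 mireds.
T_out = 10⁶/155.00 = 6451.6 K → 6450 K.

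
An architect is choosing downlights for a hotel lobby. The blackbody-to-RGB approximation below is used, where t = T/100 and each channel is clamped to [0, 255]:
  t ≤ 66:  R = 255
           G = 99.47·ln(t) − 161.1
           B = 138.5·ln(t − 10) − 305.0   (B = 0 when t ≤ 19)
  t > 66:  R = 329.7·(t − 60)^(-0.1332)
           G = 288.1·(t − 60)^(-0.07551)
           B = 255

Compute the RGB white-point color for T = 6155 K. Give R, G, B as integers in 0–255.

t = 6155/100 = 61.55; the t ≤ 66 branch applies.
R = 255 by definition for t ≤ 66.
G = 99.47·ln 61.55 − 161.1 = 99.47·4.1198 − 161.1 = 248.701.
B = 138.5·ln(61.55 − 10) − 305.0 = 138.5·ln 51.55 − 305.0 = 138.5·3.9426 − 305.0 = 241.043.
Rounded: (255, 249, 241).

R=255, G=249, B=241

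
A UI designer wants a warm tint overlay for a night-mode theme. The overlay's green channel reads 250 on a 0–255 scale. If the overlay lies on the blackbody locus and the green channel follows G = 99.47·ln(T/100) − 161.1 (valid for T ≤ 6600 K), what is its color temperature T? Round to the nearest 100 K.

6200 K

ln t = (250 + 161.1) / 99.47 = 4.1329.
t = e^4.1329 = 62.359.
T = 100·t = 6236 K → 6200 K to the nearest 100 K.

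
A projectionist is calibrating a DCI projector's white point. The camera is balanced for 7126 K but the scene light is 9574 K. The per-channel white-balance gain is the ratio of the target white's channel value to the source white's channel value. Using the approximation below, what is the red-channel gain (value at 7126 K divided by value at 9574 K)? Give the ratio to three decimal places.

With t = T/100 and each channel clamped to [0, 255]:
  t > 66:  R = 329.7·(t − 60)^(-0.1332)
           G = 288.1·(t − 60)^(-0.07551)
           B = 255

1.166

At 9574 K (t = 95.74):
  R = 329.7·(95.74 − 60)^(-0.1332) = 329.7·35.74^(-0.1332) = 329.7·0.62104 = 204.757.
At 7126 K (t = 71.26):
  R = 329.7·(71.26 − 60)^(-0.1332) = 329.7·11.26^(-0.1332) = 329.7·0.72433 = 238.811.
Gain = 238.811 / 204.757 = 1.1663 → 1.166.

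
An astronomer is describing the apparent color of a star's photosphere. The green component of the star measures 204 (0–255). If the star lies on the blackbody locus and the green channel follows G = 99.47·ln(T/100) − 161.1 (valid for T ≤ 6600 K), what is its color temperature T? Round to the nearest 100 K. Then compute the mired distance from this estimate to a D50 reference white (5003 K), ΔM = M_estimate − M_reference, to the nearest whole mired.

+57 mireds

ln t = (204 + 161.1) / 99.47 = 3.6705.
t = e^3.6705 = 39.270.
T = 100·t = 3927 K → 3900 K to the nearest 100 K.
M_estimate = 10⁶/3900 = 256.41; M_reference = 10⁶/5003 = 199.88.
ΔM = 256.41 − 199.88 = 56.53 → +57 mireds.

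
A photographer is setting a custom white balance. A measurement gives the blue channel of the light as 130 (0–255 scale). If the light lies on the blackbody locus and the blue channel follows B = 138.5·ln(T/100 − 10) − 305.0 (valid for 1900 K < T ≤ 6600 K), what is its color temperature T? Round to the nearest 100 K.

3300 K

ln(t − 10) = (130 + 305.0) / 138.5 = 3.1408.
t − 10 = e^3.1408 = 23.122, so t = 33.122.
T = 100·t = 3312 K → 3300 K to the nearest 100 K.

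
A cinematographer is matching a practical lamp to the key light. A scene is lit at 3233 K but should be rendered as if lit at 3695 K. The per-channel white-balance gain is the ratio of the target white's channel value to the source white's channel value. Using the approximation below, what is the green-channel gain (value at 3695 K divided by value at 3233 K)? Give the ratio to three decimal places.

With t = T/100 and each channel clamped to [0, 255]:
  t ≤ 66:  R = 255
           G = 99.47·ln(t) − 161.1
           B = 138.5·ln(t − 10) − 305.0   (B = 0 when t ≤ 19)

At 3233 K (t = 32.33):
  G = 99.47·ln 32.33 − 161.1 = 99.47·3.4760 − 161.1 = 184.657.
At 3695 K (t = 36.95):
  G = 99.47·ln 36.95 − 161.1 = 99.47·3.6096 − 161.1 = 197.943.
Gain = 197.943 / 184.657 = 1.0720 → 1.072.

1.072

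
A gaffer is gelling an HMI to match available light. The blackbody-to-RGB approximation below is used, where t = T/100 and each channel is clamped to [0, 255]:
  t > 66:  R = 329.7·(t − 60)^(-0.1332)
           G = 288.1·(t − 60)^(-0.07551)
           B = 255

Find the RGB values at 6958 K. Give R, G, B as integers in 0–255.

t = 6958/100 = 69.58; the t > 66 branch applies.
R = 329.7·(69.58 − 60)^(-0.1332) = 329.7·9.58^(-0.1332) = 329.7·0.74009 = 244.006.
G = 288.1·(69.58 − 60)^(-0.07551) = 288.1·9.58^(-0.07551) = 288.1·0.84313 = 242.907.
B = 255 by definition for t > 66.
Rounded: (244, 243, 255).

R=244, G=243, B=255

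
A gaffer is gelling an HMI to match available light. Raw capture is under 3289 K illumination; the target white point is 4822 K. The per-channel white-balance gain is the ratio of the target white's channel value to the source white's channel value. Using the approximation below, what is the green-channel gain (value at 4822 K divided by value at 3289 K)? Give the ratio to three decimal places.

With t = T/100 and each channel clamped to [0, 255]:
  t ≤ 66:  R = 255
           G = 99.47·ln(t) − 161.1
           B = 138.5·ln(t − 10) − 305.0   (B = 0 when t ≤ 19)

1.204

At 3289 K (t = 32.89):
  G = 99.47·ln 32.89 − 161.1 = 99.47·3.4932 − 161.1 = 186.365.
At 4822 K (t = 48.22):
  G = 99.47·ln 48.22 − 161.1 = 99.47·3.8758 − 161.1 = 224.423.
Gain = 224.423 / 186.365 = 1.2042 → 1.204.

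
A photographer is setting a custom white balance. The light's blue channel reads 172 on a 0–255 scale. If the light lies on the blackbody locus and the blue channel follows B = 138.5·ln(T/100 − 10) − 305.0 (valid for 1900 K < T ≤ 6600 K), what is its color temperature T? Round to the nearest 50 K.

ln(t − 10) = (172 + 305.0) / 138.5 = 3.4440.
t − 10 = e^3.4440 = 31.313, so t = 41.313.
T = 100·t = 4131 K → 4150 K to the nearest 50 K.

4150 K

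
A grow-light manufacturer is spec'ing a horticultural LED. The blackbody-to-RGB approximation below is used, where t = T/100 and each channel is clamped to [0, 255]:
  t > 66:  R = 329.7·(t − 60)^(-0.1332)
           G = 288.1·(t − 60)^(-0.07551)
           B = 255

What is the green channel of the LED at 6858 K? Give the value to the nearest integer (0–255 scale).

245

t = 6858/100 = 68.58; the t > 66 branch applies.
G = 288.1·(68.58 − 60)^(-0.07551) = 288.1·8.58^(-0.07551) = 288.1·0.85018 = 244.938.
Rounded: 245.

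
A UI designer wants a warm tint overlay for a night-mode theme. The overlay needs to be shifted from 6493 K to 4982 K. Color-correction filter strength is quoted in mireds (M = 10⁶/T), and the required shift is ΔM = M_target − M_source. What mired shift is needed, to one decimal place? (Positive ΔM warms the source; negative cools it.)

+46.7 mireds

M_source = 10⁶/6493 = 154.012; M_target = 10⁶/4982 = 200.723.
ΔM = 200.723 − 154.012 = 46.711 → +46.7 mireds, a warming shift.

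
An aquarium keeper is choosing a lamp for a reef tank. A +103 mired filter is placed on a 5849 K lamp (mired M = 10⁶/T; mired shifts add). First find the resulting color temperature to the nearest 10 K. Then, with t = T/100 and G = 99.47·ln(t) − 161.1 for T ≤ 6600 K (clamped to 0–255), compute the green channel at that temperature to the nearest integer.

197

M_in = 10⁶/5849 = 170.97; M_out = 170.97 + (+103) = 273.97.
T_out = 10⁶/273.97 = 3650.0 K → 3650 K; t = 36.5.
G = 99.47·ln 36.5 − 161.1 = 99.47·3.5973 − 161.1 = 196.725.
Rounded: 197.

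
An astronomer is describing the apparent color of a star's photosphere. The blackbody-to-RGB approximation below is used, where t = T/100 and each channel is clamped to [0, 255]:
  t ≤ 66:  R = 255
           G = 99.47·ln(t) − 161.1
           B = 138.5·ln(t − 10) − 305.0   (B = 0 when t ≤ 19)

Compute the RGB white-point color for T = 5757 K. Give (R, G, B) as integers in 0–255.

t = 5757/100 = 57.57; the t ≤ 66 branch applies.
R = 255 by definition for t ≤ 66.
G = 99.47·ln 57.57 − 161.1 = 99.47·4.0530 − 161.1 = 242.052.
B = 138.5·ln(57.57 − 10) − 305.0 = 138.5·ln 47.57 − 305.0 = 138.5·3.8622 − 305.0 = 229.915.
Rounded: (255, 242, 230).

(255, 242, 230)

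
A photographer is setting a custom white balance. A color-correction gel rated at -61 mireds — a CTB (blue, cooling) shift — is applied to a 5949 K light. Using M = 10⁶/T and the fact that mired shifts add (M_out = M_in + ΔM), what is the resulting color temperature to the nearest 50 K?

M_in = 10⁶/5949 = 168.10 mireds.
M_out = 168.10 + (-61) = 107.10 mireds.
T_out = 10⁶/107.10 = 9337.5 K → 9350 K.

9350 K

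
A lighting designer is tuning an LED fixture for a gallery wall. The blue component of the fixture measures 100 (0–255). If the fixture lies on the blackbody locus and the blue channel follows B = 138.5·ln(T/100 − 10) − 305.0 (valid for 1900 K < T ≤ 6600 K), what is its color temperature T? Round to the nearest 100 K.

2900 K

ln(t − 10) = (100 + 305.0) / 138.5 = 2.9242.
t − 10 = e^2.9242 = 18.619, so t = 28.619.
T = 100·t = 2862 K → 2900 K to the nearest 100 K.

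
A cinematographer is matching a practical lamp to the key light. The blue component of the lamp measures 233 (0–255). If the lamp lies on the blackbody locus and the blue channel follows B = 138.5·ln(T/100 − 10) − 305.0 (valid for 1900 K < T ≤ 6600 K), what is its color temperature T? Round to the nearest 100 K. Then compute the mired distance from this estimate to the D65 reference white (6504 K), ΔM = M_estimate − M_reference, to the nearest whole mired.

+16 mireds

ln(t − 10) = (233 + 305.0) / 138.5 = 3.8845.
t − 10 = e^3.8845 = 48.641, so t = 58.641.
T = 100·t = 5864 K → 5900 K to the nearest 100 K.
M_estimate = 10⁶/5900 = 169.49; M_reference = 10⁶/6504 = 153.75.
ΔM = 169.49 − 153.75 = 15.74 → +16 mireds.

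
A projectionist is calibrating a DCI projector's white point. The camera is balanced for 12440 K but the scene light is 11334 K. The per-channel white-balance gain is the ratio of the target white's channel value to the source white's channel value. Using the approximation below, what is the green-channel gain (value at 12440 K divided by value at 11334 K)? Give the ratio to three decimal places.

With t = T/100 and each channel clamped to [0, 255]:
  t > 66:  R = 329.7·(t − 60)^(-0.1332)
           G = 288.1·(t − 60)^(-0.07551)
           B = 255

0.986

At 11334 K (t = 113.34):
  G = 288.1·(113.34 − 60)^(-0.07551) = 288.1·53.34^(-0.07551) = 288.1·0.74061 = 213.370.
At 12440 K (t = 124.4):
  G = 288.1·(124.4 − 60)^(-0.07551) = 288.1·64.4^(-0.07551) = 288.1·0.73015 = 210.356.
Gain = 210.356 / 213.370 = 0.9859 → 0.986.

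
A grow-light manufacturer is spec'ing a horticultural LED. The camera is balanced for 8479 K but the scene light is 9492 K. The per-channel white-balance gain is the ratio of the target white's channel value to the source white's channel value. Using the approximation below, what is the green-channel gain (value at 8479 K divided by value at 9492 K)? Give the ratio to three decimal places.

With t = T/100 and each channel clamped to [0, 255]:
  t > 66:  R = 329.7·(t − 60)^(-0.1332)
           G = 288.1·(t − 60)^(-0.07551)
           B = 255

At 9492 K (t = 94.92):
  G = 288.1·(94.92 − 60)^(-0.07551) = 288.1·34.92^(-0.07551) = 288.1·0.76468 = 220.306.
At 8479 K (t = 84.79):
  G = 288.1·(84.79 − 60)^(-0.07551) = 288.1·24.79^(-0.07551) = 288.1·0.78473 = 226.080.
Gain = 226.080 / 220.306 = 1.0262 → 1.026.

1.026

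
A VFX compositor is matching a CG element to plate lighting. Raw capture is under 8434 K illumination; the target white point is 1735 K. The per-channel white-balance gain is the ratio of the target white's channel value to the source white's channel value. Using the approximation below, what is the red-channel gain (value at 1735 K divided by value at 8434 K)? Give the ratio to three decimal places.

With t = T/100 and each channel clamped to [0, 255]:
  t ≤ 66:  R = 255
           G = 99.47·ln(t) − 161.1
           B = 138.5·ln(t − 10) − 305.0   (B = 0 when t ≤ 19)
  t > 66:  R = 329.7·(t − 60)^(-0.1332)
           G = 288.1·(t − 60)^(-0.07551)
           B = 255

1.183

At 8434 K (t = 84.34):
  R = 329.7·(84.34 − 60)^(-0.1332) = 329.7·24.34^(-0.1332) = 329.7·0.65365 = 215.507.
At 1735 K (t = 17.35):
  R = 255 by definition for t ≤ 66.
Gain = 255.000 / 215.507 = 1.1833 → 1.183.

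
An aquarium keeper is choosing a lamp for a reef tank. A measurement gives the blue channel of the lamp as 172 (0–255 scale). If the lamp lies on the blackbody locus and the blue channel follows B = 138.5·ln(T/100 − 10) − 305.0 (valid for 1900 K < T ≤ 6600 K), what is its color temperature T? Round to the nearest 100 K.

ln(t − 10) = (172 + 305.0) / 138.5 = 3.4440.
t − 10 = e^3.4440 = 31.313, so t = 41.313.
T = 100·t = 4131 K → 4100 K to the nearest 100 K.

4100 K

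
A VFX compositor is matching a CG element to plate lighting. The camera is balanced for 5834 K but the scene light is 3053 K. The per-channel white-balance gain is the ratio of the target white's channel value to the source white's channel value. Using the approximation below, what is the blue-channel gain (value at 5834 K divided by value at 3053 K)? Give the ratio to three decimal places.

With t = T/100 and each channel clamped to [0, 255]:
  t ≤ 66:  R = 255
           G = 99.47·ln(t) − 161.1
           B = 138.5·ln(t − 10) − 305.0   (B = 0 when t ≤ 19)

2.045

At 3053 K (t = 30.53):
  B = 138.5·ln(30.53 − 10) − 305.0 = 138.5·ln 20.53 − 305.0 = 138.5·3.0219 − 305.0 = 113.531.
At 5834 K (t = 58.34):
  B = 138.5·ln(58.34 − 10) − 305.0 = 138.5·ln 48.34 − 305.0 = 138.5·3.8783 − 305.0 = 232.139.
Gain = 232.139 / 113.531 = 2.0447 → 2.045.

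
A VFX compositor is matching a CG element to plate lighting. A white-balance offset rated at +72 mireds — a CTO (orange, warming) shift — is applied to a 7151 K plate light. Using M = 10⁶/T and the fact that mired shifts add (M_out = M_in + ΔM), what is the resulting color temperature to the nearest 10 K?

4720 K

M_in = 10⁶/7151 = 139.84 mireds.
M_out = 139.84 + (+72) = 211.84 mireds.
T_out = 10⁶/211.84 = 4720.5 K → 4720 K.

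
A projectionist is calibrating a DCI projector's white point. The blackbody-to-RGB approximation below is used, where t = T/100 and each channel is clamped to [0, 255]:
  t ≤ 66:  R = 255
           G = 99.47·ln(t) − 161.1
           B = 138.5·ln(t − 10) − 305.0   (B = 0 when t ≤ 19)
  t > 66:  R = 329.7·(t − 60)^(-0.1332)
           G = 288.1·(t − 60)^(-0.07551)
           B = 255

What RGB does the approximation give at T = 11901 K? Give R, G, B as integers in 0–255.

t = 11901/100 = 119.01; the t > 66 branch applies.
R = 329.7·(119.01 − 60)^(-0.1332) = 329.7·59.01^(-0.1332) = 329.7·0.58092 = 191.528.
G = 288.1·(119.01 − 60)^(-0.07551) = 288.1·59.01^(-0.07551) = 288.1·0.73498 = 211.749.
B = 255 by definition for t > 66.
Rounded: (192, 212, 255).

R=192, G=212, B=255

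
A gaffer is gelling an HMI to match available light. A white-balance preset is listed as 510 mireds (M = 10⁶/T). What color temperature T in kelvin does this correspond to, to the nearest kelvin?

1961 K

T = 10⁶ / 510 = 1960.78 K → 1961 K.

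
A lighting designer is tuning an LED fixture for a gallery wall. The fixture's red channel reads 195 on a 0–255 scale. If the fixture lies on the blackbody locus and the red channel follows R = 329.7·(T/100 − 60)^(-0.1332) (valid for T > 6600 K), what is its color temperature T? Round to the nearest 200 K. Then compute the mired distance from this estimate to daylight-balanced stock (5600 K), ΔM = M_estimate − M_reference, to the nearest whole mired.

-89 mireds

(t − 60)^(-0.1332) = 195/329.7 = 0.59145.
t − 60 = 0.59145^(1/-0.1332) = 0.59145^(-7.508) = 51.564, so t = 111.564.
T = 100·t = 11156 K → 11200 K to the nearest 200 K.
M_estimate = 10⁶/11200 = 89.29; M_reference = 10⁶/5600 = 178.57.
ΔM = 89.29 − 178.57 = -89.29 → -89 mireds.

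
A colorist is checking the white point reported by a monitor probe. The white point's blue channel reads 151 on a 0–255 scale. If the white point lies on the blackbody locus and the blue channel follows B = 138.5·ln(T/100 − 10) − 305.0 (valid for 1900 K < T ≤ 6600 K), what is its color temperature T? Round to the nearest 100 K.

3700 K

ln(t − 10) = (151 + 305.0) / 138.5 = 3.2924.
t − 10 = e^3.2924 = 26.908, so t = 36.908.
T = 100·t = 3691 K → 3700 K to the nearest 100 K.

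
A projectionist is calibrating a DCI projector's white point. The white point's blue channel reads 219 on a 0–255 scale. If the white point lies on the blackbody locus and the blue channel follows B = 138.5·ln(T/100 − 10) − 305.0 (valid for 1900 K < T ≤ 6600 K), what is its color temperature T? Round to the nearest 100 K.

ln(t − 10) = (219 + 305.0) / 138.5 = 3.7834.
t − 10 = e^3.7834 = 43.965, so t = 53.965.
T = 100·t = 5396 K → 5400 K to the nearest 100 K.

5400 K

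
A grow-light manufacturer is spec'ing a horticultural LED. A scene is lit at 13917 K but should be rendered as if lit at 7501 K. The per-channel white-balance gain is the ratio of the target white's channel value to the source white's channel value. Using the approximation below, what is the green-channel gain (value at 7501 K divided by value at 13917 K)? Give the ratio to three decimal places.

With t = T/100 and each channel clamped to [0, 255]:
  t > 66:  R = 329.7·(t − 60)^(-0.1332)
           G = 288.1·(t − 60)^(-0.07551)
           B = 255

At 13917 K (t = 139.17):
  G = 288.1·(139.17 − 60)^(-0.07551) = 288.1·79.17^(-0.07551) = 288.1·0.71885 = 207.101.
At 7501 K (t = 75.01):
  G = 288.1·(75.01 − 60)^(-0.07551) = 288.1·15.01^(-0.07551) = 288.1·0.81503 = 234.809.
Gain = 234.809 / 207.101 = 1.1338 → 1.134.

1.134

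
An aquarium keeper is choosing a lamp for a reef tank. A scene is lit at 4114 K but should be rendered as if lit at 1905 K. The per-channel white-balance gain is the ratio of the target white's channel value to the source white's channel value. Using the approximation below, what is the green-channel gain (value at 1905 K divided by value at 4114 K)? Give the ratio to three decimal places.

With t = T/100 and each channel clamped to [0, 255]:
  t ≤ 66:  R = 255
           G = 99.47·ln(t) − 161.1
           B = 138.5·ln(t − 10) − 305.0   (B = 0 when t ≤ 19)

0.633

At 4114 K (t = 41.14):
  G = 99.47·ln 41.14 − 161.1 = 99.47·3.7170 − 161.1 = 208.628.
At 1905 K (t = 19.05):
  G = 99.47·ln 19.05 − 161.1 = 99.47·2.9471 − 161.1 = 132.045.
Gain = 132.045 / 208.628 = 0.6329 → 0.633.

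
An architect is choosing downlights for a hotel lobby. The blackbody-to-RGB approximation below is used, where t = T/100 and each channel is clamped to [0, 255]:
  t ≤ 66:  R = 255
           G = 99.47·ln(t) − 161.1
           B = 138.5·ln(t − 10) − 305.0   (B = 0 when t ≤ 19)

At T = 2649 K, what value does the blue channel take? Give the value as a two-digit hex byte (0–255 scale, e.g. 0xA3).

t = 2649/100 = 26.49; the t ≤ 66 branch applies.
B = 138.5·ln(26.49 − 10) − 305.0 = 138.5·ln 16.49 − 305.0 = 138.5·2.8028 − 305.0 = 83.181.
Rounded: 83; in hex, 0x53.

0x53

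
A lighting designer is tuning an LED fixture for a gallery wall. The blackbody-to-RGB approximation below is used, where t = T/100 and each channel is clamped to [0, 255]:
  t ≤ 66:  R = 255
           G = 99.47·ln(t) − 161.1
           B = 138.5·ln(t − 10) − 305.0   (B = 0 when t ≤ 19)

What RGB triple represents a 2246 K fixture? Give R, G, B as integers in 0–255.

R=255, G=148, B=44

t = 2246/100 = 22.46; the t ≤ 66 branch applies.
R = 255 by definition for t ≤ 66.
G = 99.47·ln 22.46 − 161.1 = 99.47·3.1117 − 161.1 = 148.424.
B = 138.5·ln(22.46 − 10) − 305.0 = 138.5·ln 12.46 − 305.0 = 138.5·2.5225 − 305.0 = 44.370.
Rounded: (255, 148, 44).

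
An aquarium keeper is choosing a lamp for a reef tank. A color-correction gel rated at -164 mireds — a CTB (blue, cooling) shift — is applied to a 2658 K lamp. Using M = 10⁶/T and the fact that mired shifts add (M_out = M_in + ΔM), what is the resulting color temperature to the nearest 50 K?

4700 K

M_in = 10⁶/2658 = 376.22 mireds.
M_out = 376.22 + (-164) = 212.22 mireds.
T_out = 10⁶/212.22 = 4712.0 K → 4700 K.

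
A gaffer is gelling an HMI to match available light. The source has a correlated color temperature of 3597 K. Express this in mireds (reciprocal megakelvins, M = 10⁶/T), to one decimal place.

M = 10⁶ / 3597 = 278.009 → 278.0 mireds.

278.0 mireds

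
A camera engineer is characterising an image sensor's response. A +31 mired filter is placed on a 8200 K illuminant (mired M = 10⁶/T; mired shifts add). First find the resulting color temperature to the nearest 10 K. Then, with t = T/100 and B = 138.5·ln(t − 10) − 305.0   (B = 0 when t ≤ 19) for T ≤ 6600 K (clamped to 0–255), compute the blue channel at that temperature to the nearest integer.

M_in = 10⁶/8200 = 121.95; M_out = 121.95 + (+31) = 152.95.
T_out = 10⁶/152.95 = 6538.0 K → 6540 K; t = 65.4.
B = 138.5·ln(65.4 − 10) − 305.0 = 138.5·ln 55.4 − 305.0 = 138.5·4.0146 − 305.0 = 251.019.
Rounded: 251.

251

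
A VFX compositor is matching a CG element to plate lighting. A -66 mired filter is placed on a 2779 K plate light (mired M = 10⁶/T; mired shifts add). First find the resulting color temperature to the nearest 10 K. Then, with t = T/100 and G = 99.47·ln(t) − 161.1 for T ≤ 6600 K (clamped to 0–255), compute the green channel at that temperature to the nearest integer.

190

M_in = 10⁶/2779 = 359.84; M_out = 359.84 + (-66) = 293.84.
T_out = 10⁶/293.84 = 3403.2 K → 3400 K; t = 34.
G = 99.47·ln 34 − 161.1 = 99.47·3.5264 − 161.1 = 189.667.
Rounded: 190.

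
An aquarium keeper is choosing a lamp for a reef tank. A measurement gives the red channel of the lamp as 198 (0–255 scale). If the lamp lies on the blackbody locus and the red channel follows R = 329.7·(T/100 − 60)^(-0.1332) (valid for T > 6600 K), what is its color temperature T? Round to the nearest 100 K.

(t − 60)^(-0.1332) = 198/329.7 = 0.60055.
t − 60 = 0.60055^(1/-0.1332) = 0.60055^(-7.508) = 45.980, so t = 105.980.
T = 100·t = 10598 K → 10600 K to the nearest 100 K.

10600 K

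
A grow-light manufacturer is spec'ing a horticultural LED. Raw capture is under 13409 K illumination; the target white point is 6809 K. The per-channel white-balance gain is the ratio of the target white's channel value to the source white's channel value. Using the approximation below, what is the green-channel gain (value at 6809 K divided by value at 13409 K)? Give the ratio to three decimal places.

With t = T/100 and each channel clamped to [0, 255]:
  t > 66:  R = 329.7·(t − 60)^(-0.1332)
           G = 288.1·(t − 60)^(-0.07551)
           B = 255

At 13409 K (t = 134.09):
  G = 288.1·(134.09 − 60)^(-0.07551) = 288.1·74.09^(-0.07551) = 288.1·0.72246 = 208.141.
At 6809 K (t = 68.09):
  G = 288.1·(68.09 − 60)^(-0.07551) = 288.1·8.09^(-0.07551) = 288.1·0.85397 = 246.028.
Gain = 246.028 / 208.141 = 1.1820 → 1.182.

1.182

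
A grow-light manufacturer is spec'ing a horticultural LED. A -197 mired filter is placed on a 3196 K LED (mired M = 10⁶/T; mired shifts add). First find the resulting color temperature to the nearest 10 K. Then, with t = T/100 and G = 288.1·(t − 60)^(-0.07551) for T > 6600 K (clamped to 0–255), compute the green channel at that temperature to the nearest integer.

M_in = 10⁶/3196 = 312.89; M_out = 312.89 + (-197) = 115.89.
T_out = 10⁶/115.89 = 8628.8 K → 8630 K; t = 86.3.
G = 288.1·(86.3 − 60)^(-0.07551) = 288.1·26.3^(-0.07551) = 288.1·0.78123 = 225.072.
Rounded: 225.

225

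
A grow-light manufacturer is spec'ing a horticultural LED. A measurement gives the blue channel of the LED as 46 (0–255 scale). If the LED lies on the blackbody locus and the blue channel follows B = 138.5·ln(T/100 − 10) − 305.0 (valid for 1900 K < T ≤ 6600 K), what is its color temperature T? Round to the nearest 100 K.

ln(t − 10) = (46 + 305.0) / 138.5 = 2.5343.
t − 10 = e^2.5343 = 12.608, so t = 22.608.
T = 100·t = 2261 K → 2300 K to the nearest 100 K.

2300 K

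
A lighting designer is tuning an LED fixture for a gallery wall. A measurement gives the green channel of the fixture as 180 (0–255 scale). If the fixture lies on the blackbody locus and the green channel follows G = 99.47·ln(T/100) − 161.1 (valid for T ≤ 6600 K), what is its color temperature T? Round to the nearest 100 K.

ln t = (180 + 161.1) / 99.47 = 3.4292.
t = e^3.4292 = 30.851.
T = 100·t = 3085 K → 3100 K to the nearest 100 K.

3100 K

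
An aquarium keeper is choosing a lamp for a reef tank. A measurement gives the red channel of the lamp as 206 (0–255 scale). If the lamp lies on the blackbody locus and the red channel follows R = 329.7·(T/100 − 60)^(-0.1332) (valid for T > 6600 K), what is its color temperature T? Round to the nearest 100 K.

(t − 60)^(-0.1332) = 206/329.7 = 0.62481.
t − 60 = 0.62481^(1/-0.1332) = 0.62481^(-7.508) = 34.152, so t = 94.152.
T = 100·t = 9415 K → 9400 K to the nearest 100 K.

9400 K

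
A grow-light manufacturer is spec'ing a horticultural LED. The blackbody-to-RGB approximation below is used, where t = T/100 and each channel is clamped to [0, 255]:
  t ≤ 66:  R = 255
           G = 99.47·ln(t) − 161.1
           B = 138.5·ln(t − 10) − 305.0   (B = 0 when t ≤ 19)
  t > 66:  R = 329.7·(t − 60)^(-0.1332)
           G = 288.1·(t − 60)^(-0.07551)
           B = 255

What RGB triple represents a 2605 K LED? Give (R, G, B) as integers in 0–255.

t = 2605/100 = 26.05; the t ≤ 66 branch applies.
R = 255 by definition for t ≤ 66.
G = 99.47·ln 26.05 − 161.1 = 99.47·3.2600 − 161.1 = 163.174.
B = 138.5·ln(26.05 − 10) − 305.0 = 138.5·ln 16.05 − 305.0 = 138.5·2.7757 − 305.0 = 79.436.
Rounded: (255, 163, 79).

(255, 163, 79)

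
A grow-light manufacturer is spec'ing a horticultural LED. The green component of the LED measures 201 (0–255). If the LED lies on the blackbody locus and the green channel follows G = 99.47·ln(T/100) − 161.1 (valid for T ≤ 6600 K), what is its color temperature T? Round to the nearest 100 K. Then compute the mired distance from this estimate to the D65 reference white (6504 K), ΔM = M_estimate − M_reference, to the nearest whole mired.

+109 mireds

ln t = (201 + 161.1) / 99.47 = 3.6403.
t = e^3.6403 = 38.103.
T = 100·t = 3810 K → 3800 K to the nearest 100 K.
M_estimate = 10⁶/3800 = 263.16; M_reference = 10⁶/6504 = 153.75.
ΔM = 263.16 − 153.75 = 109.41 → +109 mireds.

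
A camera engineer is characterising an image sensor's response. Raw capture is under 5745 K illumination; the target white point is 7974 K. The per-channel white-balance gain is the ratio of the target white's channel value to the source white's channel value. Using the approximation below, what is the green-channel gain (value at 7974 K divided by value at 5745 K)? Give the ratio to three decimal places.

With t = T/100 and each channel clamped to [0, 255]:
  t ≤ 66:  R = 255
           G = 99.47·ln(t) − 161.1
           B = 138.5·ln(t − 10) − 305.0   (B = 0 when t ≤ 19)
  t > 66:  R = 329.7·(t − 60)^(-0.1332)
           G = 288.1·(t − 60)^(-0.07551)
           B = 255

At 5745 K (t = 57.45):
  G = 99.47·ln 57.45 − 161.1 = 99.47·4.0509 − 161.1 = 241.845.
At 7974 K (t = 79.74):
  G = 288.1·(79.74 − 60)^(-0.07551) = 288.1·19.74^(-0.07551) = 288.1·0.79834 = 230.002.
Gain = 230.002 / 241.845 = 0.9510 → 0.951.

0.951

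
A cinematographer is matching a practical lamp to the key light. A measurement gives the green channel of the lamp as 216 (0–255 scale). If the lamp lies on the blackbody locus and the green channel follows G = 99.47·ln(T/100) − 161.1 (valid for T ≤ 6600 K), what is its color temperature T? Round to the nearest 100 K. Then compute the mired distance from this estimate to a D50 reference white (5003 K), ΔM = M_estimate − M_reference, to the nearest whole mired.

+27 mireds

ln t = (216 + 161.1) / 99.47 = 3.7911.
t = e^3.7911 = 44.305.
T = 100·t = 4430 K → 4400 K to the nearest 100 K.
M_estimate = 10⁶/4400 = 227.27; M_reference = 10⁶/5003 = 199.88.
ΔM = 227.27 − 199.88 = 27.39 → +27 mireds.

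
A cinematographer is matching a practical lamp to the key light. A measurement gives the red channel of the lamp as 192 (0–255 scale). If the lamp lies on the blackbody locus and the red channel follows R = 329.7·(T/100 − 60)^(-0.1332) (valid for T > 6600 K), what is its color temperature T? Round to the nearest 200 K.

(t − 60)^(-0.1332) = 192/329.7 = 0.58235.
t − 60 = 0.58235^(1/-0.1332) = 0.58235^(-7.508) = 57.929, so t = 117.929.
T = 100·t = 11793 K → 11800 K to the nearest 200 K.

11800 K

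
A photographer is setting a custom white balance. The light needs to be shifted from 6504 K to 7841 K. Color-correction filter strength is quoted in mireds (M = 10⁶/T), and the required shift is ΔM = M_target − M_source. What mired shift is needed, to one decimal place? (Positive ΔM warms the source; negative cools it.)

M_source = 10⁶/6504 = 153.752; M_target = 10⁶/7841 = 127.535.
ΔM = 127.535 − 153.752 = -26.217 → -26.2 mireds, a cooling shift.

-26.2 mireds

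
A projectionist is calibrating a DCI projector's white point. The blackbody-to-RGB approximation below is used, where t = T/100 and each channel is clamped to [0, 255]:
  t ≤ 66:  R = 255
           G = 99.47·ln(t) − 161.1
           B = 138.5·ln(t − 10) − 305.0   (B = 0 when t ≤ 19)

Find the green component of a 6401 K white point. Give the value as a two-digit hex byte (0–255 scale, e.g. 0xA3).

0xFD

t = 6401/100 = 64.01; the t ≤ 66 branch applies.
G = 99.47·ln 64.01 − 161.1 = 99.47·4.1590 − 161.1 = 252.600.
Rounded: 253; in hex, 0xFD.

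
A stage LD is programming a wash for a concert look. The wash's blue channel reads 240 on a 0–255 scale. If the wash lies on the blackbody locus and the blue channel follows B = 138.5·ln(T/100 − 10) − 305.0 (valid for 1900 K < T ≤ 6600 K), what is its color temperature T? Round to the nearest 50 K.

ln(t − 10) = (240 + 305.0) / 138.5 = 3.9350.
t − 10 = e^3.9350 = 51.163, so t = 61.163.
T = 100·t = 6116 K → 6100 K to the nearest 50 K.

6100 K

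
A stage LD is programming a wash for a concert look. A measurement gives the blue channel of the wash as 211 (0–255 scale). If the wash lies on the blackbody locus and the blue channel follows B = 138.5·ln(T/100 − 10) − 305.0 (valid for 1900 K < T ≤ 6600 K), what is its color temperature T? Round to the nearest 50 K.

5150 K

ln(t − 10) = (211 + 305.0) / 138.5 = 3.7256.
t − 10 = e^3.7256 = 41.497, so t = 51.497.
T = 100·t = 5150 K → 5150 K to the nearest 50 K.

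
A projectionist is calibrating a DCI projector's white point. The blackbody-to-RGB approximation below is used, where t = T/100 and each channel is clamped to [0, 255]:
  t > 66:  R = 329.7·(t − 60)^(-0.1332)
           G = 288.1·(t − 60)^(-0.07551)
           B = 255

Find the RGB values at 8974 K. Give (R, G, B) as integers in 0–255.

(210, 223, 255)

t = 8974/100 = 89.74; the t > 66 branch applies.
R = 329.7·(89.74 − 60)^(-0.1332) = 329.7·29.74^(-0.1332) = 329.7·0.63643 = 209.831.
G = 288.1·(89.74 − 60)^(-0.07551) = 288.1·29.74^(-0.07551) = 288.1·0.77401 = 222.993.
B = 255 by definition for t > 66.
Rounded: (210, 223, 255).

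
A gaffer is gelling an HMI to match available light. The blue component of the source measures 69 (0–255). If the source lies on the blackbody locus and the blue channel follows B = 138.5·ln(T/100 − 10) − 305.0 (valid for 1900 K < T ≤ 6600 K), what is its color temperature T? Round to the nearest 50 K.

2500 K

ln(t − 10) = (69 + 305.0) / 138.5 = 2.7004.
t − 10 = e^2.7004 = 14.885, so t = 24.885.
T = 100·t = 2489 K → 2500 K to the nearest 50 K.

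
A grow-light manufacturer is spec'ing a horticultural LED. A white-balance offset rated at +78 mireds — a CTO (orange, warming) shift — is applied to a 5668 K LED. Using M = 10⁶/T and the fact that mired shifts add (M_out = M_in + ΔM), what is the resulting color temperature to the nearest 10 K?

M_in = 10⁶/5668 = 176.43 mireds.
M_out = 176.43 + (+78) = 254.43 mireds.
T_out = 10⁶/254.43 = 3930.4 K → 3930 K.

3930 K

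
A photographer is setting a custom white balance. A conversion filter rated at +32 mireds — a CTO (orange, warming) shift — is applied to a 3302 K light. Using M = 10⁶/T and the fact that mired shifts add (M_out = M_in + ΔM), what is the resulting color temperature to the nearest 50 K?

M_in = 10⁶/3302 = 302.85 mireds.
M_out = 302.85 + (+32) = 334.85 mireds.
T_out = 10⁶/334.85 = 2986.4 K → 3000 K.

3000 K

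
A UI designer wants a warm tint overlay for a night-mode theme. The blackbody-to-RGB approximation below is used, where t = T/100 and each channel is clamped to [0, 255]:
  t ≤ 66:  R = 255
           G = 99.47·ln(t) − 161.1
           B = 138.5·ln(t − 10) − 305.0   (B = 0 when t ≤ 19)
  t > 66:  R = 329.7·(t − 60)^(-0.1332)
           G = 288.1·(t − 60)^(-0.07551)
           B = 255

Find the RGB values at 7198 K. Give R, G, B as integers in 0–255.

t = 7198/100 = 71.98; the t > 66 branch applies.
R = 329.7·(71.98 − 60)^(-0.1332) = 329.7·11.98^(-0.1332) = 329.7·0.71837 = 236.847.
G = 288.1·(71.98 − 60)^(-0.07551) = 288.1·11.98^(-0.07551) = 288.1·0.82902 = 238.841.
B = 255 by definition for t > 66.
Rounded: (237, 239, 255).

R=237, G=239, B=255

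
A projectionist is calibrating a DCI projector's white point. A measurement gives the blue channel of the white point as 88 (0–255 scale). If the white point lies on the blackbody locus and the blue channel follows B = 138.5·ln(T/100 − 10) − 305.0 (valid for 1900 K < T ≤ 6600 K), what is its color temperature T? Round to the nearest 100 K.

ln(t − 10) = (88 + 305.0) / 138.5 = 2.8375.
t − 10 = e^2.8375 = 17.074, so t = 27.074.
T = 100·t = 2707 K → 2700 K to the nearest 100 K.

2700 K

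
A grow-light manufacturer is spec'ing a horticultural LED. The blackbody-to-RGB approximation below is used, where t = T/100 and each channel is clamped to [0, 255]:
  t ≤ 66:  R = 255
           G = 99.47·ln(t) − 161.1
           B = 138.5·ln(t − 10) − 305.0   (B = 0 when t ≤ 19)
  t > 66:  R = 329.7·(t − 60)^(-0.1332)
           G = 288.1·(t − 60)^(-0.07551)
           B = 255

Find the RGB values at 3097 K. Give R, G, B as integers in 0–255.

t = 3097/100 = 30.97; the t ≤ 66 branch applies.
R = 255 by definition for t ≤ 66.
G = 99.47·ln 30.97 − 161.1 = 99.47·3.4330 − 161.1 = 180.382.
B = 138.5·ln(30.97 − 10) − 305.0 = 138.5·ln 20.97 − 305.0 = 138.5·3.0431 − 305.0 = 116.468.
Rounded: (255, 180, 116).

R=255, G=180, B=116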